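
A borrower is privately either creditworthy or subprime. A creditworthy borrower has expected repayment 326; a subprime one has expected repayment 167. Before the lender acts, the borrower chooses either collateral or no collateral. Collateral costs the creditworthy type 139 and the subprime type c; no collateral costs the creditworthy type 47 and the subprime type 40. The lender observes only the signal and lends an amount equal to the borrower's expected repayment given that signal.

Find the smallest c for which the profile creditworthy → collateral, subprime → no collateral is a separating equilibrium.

199

Under separation: collateral → creditworthy (pays 326); no collateral → subprime (pays 167).
Creditworthy: 326 − 139 = 187 ≥ 167 − 47 = 120. Holds regardless of c. ✓
Subprime: 167 − 40 ≥ 326 − c, so c ≥ 326 − 127 = 199.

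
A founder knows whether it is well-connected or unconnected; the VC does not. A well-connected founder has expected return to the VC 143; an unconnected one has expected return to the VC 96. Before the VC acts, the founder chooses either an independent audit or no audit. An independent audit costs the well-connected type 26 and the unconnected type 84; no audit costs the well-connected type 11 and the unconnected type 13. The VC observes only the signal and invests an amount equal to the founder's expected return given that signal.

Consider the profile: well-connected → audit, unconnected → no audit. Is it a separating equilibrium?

If types separate, audit earns payment 143 and no audit earns 96.
Well-connected: audit gives 143 − 26 = 117; no audit gives 96 − 11 = 85. No deviation. ✓
Unconnected: no audit gives 96 − 13 = 83; audit gives 143 − 84 = 59. No deviation. ✓
Neither type gains from mimicking the other.

Yes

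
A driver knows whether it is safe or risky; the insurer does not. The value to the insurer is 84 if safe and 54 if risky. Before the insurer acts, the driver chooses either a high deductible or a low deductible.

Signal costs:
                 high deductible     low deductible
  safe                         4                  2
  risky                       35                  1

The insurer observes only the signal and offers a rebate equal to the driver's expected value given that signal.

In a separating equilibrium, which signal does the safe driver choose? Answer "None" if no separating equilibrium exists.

Try safe → high deductible, risky → low deductible:
  Under separation the insurer infers type exactly: high deductible → safe (pays 84), low deductible → risky (pays 54).
  Safe: high deductible gives 84 − 4 = 80; low deductible gives 54 − 2 = 52. No deviation. ✓
  Risky: low deductible gives 54 − 1 = 53; high deductible gives 84 − 35 = 49. No deviation. ✓
Both hold — the safe type sends high deductible.

high deductible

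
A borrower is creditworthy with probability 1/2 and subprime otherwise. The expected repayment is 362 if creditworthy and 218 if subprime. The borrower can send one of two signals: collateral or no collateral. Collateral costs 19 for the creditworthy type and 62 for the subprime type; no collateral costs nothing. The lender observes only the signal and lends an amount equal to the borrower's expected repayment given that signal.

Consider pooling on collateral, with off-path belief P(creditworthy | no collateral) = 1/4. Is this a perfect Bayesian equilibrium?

At the pooled signal (collateral) the lender holds the prior 1/2 and pays 1/2·362 + 1/2·218 = 290. Off-path (no collateral) belief 1/4 gives 1/4·362 + 3/4·218 = 254.
Creditworthy: collateral gives 290 − 19 = 271; no collateral gives 254 − 0 = 254. Stays. ✓
Subprime: collateral gives 290 − 62 = 228; no collateral gives 254 − 0 = 254. Deviates. ✗

No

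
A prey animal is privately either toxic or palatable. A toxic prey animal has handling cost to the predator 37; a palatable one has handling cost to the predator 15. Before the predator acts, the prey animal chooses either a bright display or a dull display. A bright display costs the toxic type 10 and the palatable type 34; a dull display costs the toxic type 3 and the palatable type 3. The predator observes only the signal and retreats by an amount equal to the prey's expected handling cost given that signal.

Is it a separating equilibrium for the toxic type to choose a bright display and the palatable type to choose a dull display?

Yes

If types separate, bright display earns payment 37 and dull display earns 15.
Toxic: bright display gives 37 − 10 = 27; dull display gives 15 − 3 = 12. No deviation. ✓
Palatable: dull display gives 15 − 3 = 12; bright display gives 37 − 34 = 3. No deviation. ✓
Both incentive constraints hold.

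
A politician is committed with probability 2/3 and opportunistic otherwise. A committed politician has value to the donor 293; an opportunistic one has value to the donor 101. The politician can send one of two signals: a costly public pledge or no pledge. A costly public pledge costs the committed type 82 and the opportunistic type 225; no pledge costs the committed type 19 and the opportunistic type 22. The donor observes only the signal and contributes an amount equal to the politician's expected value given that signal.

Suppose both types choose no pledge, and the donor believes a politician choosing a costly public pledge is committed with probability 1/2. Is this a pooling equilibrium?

Yes

On the equilibrium path (no pledge) the donor holds the prior 2/3 and pays 2/3·293 + 1/3·101 = 229. Off-path (pledge) belief 1/2 gives 1/2·293 + 1/2·101 = 197.
Committed: no pledge gives 229 − 19 = 210; pledge gives 197 − 82 = 115. Stays. ✓
Opportunistic: no pledge gives 229 − 22 = 207; pledge gives 197 − 225 = -28. Stays. ✓
Beliefs are Bayes-consistent on-path and both types best-respond.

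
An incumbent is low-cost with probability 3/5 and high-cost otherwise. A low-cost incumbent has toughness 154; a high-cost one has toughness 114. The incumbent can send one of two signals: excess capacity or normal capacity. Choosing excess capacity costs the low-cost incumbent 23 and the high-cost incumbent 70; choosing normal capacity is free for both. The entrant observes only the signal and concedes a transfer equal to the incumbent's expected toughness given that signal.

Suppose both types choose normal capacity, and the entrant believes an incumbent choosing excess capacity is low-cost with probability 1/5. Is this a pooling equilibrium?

Yes

At the pooled signal (normal capacity) the entrant holds the prior 3/5 and pays 3/5·154 + 2/5·114 = 138. Off-path (excess capacity) belief 1/5 gives 1/5·154 + 4/5·114 = 122.
Low-cost: normal capacity gives 138 − 0 = 138; excess capacity gives 122 − 23 = 99. Stays. ✓
High-cost: normal capacity gives 138 − 0 = 138; excess capacity gives 122 − 70 = 52. Stays. ✓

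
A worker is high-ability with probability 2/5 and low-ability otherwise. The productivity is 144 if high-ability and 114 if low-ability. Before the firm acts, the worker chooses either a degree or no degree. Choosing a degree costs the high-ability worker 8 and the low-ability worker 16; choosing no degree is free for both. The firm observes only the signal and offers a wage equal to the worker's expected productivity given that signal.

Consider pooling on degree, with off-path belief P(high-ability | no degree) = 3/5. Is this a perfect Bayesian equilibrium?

At the pooled signal (degree) the firm holds the prior 2/5 and pays 2/5·144 + 3/5·114 = 126. Off-path (no degree) belief 3/5 gives 3/5·144 + 2/5·114 = 132.
High-ability: degree gives 126 − 8 = 118; no degree gives 132 − 0 = 132. Deviates. ✗
Low-ability: degree gives 126 − 16 = 110; no degree gives 132 − 0 = 132. Deviates. ✗

No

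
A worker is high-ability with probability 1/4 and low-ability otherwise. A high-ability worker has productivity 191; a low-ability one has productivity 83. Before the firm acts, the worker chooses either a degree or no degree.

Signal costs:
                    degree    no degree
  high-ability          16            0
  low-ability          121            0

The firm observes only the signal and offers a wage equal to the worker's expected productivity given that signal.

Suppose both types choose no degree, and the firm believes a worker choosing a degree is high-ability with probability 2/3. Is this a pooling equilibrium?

No

At the pooled signal (no degree) the firm holds the prior 1/4 and pays 1/4·191 + 3/4·83 = 110. Off-path (degree) belief 2/3 gives 2/3·191 + 1/3·83 = 155.
High-ability: no degree gives 110 − 0 = 110; degree gives 155 − 16 = 139. Deviates. ✗
Low-ability: no degree gives 110 − 0 = 110; degree gives 155 − 121 = 34. Stays. ✓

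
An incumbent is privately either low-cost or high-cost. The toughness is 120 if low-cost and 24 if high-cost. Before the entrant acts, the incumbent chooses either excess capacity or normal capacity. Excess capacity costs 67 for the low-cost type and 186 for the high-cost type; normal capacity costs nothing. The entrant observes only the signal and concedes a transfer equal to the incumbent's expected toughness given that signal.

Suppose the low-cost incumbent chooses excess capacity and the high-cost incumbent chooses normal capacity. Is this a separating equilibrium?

Yes

Under separation the entrant infers type exactly: excess capacity → low-cost (pays 120), normal capacity → high-cost (pays 24).
Low-cost: excess capacity gives 120 − 67 = 53; normal capacity gives 24 − 0 = 24. No deviation. ✓
High-cost: normal capacity gives 24 − 0 = 24; excess capacity gives 120 − 186 = -66. No deviation. ✓
Both incentive constraints hold.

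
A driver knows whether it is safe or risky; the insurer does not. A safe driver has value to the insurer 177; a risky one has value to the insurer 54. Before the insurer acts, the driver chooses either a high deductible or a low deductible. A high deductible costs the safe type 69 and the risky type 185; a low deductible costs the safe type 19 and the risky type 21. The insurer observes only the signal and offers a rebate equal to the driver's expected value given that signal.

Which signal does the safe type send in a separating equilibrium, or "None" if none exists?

high deductible

Try safe → high deductible, risky → low deductible:
  Under separation the insurer infers type exactly: high deductible → safe (pays 177), low deductible → risky (pays 54).
  Safe: high deductible gives 177 − 69 = 108; low deductible gives 54 − 19 = 35. No deviation. ✓
  Risky: low deductible gives 54 − 21 = 33; high deductible gives 177 − 185 = -8. No deviation. ✓
Both hold — the safe type sends high deductible.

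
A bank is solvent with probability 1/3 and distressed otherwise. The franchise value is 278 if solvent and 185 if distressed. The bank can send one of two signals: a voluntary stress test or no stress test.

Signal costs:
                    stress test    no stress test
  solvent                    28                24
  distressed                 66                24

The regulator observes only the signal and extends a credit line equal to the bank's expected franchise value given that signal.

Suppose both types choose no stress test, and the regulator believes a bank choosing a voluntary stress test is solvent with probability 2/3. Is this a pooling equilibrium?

No

On the equilibrium path (no stress test) the regulator holds the prior 1/3 and pays 1/3·278 + 2/3·185 = 216. Off-path (stress test) belief 2/3 gives 2/3·278 + 1/3·185 = 247.
Solvent: no stress test gives 216 − 24 = 192; stress test gives 247 − 28 = 219. Deviates. ✗
Distressed: no stress test gives 216 − 24 = 192; stress test gives 247 − 66 = 181. Stays. ✓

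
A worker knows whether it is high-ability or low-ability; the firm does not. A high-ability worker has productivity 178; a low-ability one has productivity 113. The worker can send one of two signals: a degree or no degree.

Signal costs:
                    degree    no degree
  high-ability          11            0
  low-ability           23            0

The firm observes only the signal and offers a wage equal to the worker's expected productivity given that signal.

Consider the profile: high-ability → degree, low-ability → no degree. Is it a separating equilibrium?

If types separate, degree earns payment 178 and no degree earns 113.
High-ability: degree gives 178 − 11 = 167; no degree gives 113 − 0 = 113. No deviation. ✓
Low-ability: no degree gives 113 − 0 = 113; degree gives 178 − 23 = 155. Would deviate. ✗

No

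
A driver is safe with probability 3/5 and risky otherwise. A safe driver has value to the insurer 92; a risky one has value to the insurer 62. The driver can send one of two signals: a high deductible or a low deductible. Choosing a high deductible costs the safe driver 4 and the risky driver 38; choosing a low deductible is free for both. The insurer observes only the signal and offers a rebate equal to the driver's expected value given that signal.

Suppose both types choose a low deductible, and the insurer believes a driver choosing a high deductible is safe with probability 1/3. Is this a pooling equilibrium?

Yes

On the equilibrium path (low deductible) the insurer holds the prior 3/5 and pays 3/5·92 + 2/5·62 = 80. Off-path (high deductible) belief 1/3 gives 1/3·92 + 2/3·62 = 72.
Safe: low deductible gives 80 − 0 = 80; high deductible gives 72 − 4 = 68. Stays. ✓
Risky: low deductible gives 80 − 0 = 80; high deductible gives 72 − 38 = 34. Stays. ✓
Beliefs are Bayes-consistent on-path and both types best-respond.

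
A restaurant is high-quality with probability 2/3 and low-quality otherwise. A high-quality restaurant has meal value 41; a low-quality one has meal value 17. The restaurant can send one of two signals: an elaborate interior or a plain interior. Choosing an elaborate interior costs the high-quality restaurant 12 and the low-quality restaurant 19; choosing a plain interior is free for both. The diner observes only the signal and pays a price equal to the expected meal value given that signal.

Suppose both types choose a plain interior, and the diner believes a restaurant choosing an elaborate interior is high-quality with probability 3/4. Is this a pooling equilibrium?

At the pooled signal (plain interior) the diner holds the prior 2/3 and pays 2/3·41 + 1/3·17 = 33. Off-path (elaborate interior) belief 3/4 gives 3/4·41 + 1/4·17 = 35.
High-quality: plain interior gives 33 − 0 = 33; elaborate interior gives 35 − 12 = 23. Stays. ✓
Low-quality: plain interior gives 33 − 0 = 33; elaborate interior gives 35 − 19 = 16. Stays. ✓

Yes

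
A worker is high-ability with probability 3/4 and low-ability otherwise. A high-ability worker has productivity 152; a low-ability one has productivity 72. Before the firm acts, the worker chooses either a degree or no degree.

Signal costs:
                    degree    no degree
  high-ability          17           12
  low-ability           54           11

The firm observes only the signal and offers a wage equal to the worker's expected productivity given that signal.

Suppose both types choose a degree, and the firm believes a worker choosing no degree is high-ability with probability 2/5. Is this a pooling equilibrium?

No

At the pooled signal (degree) the firm holds the prior 3/4 and pays 3/4·152 + 1/4·72 = 132. Off-path (no degree) belief 2/5 gives 2/5·152 + 3/5·72 = 104.
High-ability: degree gives 132 − 17 = 115; no degree gives 104 − 12 = 92. Stays. ✓
Low-ability: degree gives 132 − 54 = 78; no degree gives 104 − 11 = 93. Deviates. ✗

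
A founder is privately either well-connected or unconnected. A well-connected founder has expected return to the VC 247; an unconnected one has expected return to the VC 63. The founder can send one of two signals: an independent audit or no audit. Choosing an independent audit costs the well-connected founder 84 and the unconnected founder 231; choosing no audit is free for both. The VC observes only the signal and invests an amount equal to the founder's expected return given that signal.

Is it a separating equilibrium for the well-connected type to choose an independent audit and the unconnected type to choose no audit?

If types separate, audit earns payment 247 and no audit earns 63.
Well-connected: audit gives 247 − 84 = 163; no audit gives 63 − 0 = 63. No deviation. ✓
Unconnected: no audit gives 63 − 0 = 63; audit gives 247 − 231 = 16. No deviation. ✓
Both incentive constraints hold.

Yes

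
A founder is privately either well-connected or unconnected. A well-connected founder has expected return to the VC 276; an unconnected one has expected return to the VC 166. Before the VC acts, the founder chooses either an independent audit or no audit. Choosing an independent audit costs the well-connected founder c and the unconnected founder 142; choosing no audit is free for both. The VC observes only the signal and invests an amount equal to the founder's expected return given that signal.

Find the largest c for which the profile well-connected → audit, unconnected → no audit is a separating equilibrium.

Under separation: audit → well-connected (pays 276); no audit → unconnected (pays 166).
Unconnected: 166 − 0 = 166 ≥ 276 − 142 = 134. Holds regardless of c. ✓
Well-connected: 276 − c ≥ 166 − 0, so c ≤ 276 − 166 = 110.

110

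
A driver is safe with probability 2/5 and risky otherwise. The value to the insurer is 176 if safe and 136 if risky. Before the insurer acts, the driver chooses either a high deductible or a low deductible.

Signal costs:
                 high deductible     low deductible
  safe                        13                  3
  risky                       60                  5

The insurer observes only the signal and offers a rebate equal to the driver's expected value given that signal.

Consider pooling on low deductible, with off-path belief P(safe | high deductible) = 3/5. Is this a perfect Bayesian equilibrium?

At the pooled signal (low deductible) the insurer holds the prior 2/5 and pays 2/5·176 + 3/5·136 = 152. Off-path (high deductible) belief 3/5 gives 3/5·176 + 2/5·136 = 160.
Safe: low deductible gives 152 − 3 = 149; high deductible gives 160 − 13 = 147. Stays. ✓
Risky: low deductible gives 152 − 5 = 147; high deductible gives 160 − 60 = 100. Stays. ✓

Yes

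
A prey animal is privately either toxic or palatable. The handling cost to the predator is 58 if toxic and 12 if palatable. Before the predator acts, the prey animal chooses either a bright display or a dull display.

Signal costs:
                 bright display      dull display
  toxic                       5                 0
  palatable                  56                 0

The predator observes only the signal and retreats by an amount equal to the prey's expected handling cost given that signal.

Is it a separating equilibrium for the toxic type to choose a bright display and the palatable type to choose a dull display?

Yes

If types separate, bright display earns payment 58 and dull display earns 12.
Toxic: bright display gives 58 − 5 = 53; dull display gives 12 − 0 = 12. No deviation. ✓
Palatable: dull display gives 12 − 0 = 12; bright display gives 58 − 56 = 2. No deviation. ✓
Neither type gains from mimicking the other.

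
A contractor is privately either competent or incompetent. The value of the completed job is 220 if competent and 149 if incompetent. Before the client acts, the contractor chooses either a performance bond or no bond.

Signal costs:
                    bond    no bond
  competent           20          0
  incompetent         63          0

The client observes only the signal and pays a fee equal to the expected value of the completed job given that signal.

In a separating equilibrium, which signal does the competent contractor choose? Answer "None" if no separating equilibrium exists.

None

Try competent → bond, incompetent → no bond:
  Under separation the client infers type exactly: bond → competent (pays 220), no bond → incompetent (pays 149).
  Competent: bond gives 220 − 20 = 200; no bond gives 149 − 0 = 149. No deviation. ✓
  Incompetent: no bond gives 149 − 0 = 149; bond gives 220 − 63 = 157. Would deviate. ✗
Try competent → no bond, incompetent → bond:
  Under separation the client infers type exactly: no bond → competent (pays 220), bond → incompetent (pays 149).
  Competent: no bond gives 220 − 0 = 220; bond gives 149 − 20 = 129. No deviation. ✓
  Incompetent: bond gives 149 − 63 = 86; no bond gives 220 − 0 = 220. Would deviate. ✗
Neither assignment is incentive-compatible.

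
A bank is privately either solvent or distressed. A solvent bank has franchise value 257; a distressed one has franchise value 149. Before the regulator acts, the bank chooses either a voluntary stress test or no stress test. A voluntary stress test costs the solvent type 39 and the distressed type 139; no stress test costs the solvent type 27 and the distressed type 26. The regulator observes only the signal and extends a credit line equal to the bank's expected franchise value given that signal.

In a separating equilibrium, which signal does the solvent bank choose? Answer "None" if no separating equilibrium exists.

Try solvent → stress test, distressed → no stress test:
  If types separate, stress test earns payment 257 and no stress test earns 149.
  Solvent: stress test gives 257 − 39 = 218; no stress test gives 149 − 27 = 122. No deviation. ✓
  Distressed: no stress test gives 149 − 26 = 123; stress test gives 257 − 139 = 118. No deviation. ✓
Both hold — the solvent type sends stress test.

stress test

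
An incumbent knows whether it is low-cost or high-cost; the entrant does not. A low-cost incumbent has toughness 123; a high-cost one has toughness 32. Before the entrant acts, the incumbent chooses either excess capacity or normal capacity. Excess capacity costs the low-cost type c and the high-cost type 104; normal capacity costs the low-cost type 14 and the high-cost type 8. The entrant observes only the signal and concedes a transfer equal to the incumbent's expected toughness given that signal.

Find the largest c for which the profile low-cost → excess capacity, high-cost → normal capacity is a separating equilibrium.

105

Under separation: excess capacity → low-cost (pays 123); normal capacity → high-cost (pays 32).
High-cost: 32 − 8 = 24 ≥ 123 − 104 = 19. Holds regardless of c. ✓
Low-cost: 123 − c ≥ 32 − 14, so c ≤ 123 − 18 = 105.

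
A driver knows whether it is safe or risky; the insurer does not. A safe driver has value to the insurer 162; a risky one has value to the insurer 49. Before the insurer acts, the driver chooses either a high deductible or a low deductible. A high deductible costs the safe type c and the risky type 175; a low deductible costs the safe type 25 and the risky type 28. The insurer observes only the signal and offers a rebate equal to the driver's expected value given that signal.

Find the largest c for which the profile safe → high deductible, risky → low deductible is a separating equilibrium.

Under separation: high deductible → safe (pays 162); low deductible → risky (pays 49).
Risky: 49 − 28 = 21 ≥ 162 − 175 = -13. Holds regardless of c. ✓
Safe: 162 − c ≥ 49 − 25, so c ≤ 162 − 24 = 138.

138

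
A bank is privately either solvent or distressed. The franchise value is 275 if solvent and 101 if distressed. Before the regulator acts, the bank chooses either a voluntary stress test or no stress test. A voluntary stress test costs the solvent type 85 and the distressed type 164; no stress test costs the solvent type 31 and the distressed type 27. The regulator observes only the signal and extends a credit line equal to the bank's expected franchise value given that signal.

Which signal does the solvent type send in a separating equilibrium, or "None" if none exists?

None

Try solvent → stress test, distressed → no stress test:
  If types separate, stress test earns payment 275 and no stress test earns 101.
  Solvent: stress test gives 275 − 85 = 190; no stress test gives 101 − 31 = 70. No deviation. ✓
  Distressed: no stress test gives 101 − 27 = 74; stress test gives 275 − 164 = 111. Would deviate. ✗
Try solvent → no stress test, distressed → stress test:
  If types separate, no stress test earns payment 275 and stress test earns 101.
  Solvent: no stress test gives 275 − 31 = 244; stress test gives 101 − 85 = 16. No deviation. ✓
  Distressed: stress test gives 101 − 164 = -63; no stress test gives 275 − 27 = 248. Would deviate. ✗
Neither assignment is incentive-compatible.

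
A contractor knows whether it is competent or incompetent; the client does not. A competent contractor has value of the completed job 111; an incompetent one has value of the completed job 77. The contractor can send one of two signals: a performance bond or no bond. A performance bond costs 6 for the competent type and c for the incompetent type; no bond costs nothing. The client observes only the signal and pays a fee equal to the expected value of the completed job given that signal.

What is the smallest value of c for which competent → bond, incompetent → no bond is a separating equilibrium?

34

Under separation: bond → competent (pays 111); no bond → incompetent (pays 77).
Competent: 111 − 6 = 105 ≥ 77 − 0 = 77. Holds regardless of c. ✓
Incompetent: 77 − 0 ≥ 111 − c, so c ≥ 111 − 77 = 34.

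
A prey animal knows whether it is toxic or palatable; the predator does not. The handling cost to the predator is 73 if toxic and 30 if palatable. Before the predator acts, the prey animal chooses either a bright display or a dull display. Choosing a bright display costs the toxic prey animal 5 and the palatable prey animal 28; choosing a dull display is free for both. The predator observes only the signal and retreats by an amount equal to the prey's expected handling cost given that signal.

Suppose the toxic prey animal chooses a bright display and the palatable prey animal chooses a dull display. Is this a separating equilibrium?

No

If types separate, bright display earns payment 73 and dull display earns 30.
Toxic: bright display gives 73 − 5 = 68; dull display gives 30 − 0 = 30. No deviation. ✓
Palatable: dull display gives 30 − 0 = 30; bright display gives 73 − 28 = 45. Would deviate. ✗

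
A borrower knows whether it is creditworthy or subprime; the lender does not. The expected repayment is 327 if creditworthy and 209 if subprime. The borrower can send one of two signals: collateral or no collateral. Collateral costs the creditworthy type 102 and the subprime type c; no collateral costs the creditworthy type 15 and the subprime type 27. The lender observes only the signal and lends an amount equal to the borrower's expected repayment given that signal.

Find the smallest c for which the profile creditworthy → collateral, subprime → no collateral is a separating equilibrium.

Under separation: collateral → creditworthy (pays 327); no collateral → subprime (pays 209).
Creditworthy: 327 − 102 = 225 ≥ 209 − 15 = 194. Holds regardless of c. ✓
Subprime: 209 − 27 ≥ 327 − c, so c ≥ 327 − 182 = 145.

145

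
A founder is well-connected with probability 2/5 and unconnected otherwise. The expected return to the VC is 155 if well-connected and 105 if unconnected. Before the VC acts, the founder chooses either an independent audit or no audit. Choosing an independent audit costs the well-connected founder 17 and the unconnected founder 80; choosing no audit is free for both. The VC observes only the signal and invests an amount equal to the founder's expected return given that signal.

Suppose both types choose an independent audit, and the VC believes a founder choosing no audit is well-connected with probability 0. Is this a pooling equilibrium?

No

At the pooled signal (audit) the VC holds the prior 2/5 and pays 2/5·155 + 3/5·105 = 125. Off-path (no audit) belief 0 gives 0·155 + 1·105 = 105.
Well-connected: audit gives 125 − 17 = 108; no audit gives 105 − 0 = 105. Stays. ✓
Unconnected: audit gives 125 − 80 = 45; no audit gives 105 − 0 = 105. Deviates. ✗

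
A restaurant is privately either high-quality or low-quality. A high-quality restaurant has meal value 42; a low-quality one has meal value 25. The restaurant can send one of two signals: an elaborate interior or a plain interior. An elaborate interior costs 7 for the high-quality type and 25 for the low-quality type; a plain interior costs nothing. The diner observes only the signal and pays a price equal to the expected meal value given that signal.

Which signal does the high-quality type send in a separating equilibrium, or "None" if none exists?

Try high-quality → elaborate interior, low-quality → plain interior:
  If types separate, elaborate interior earns payment 42 and plain interior earns 25.
  High-quality: elaborate interior gives 42 − 7 = 35; plain interior gives 25 − 0 = 25. No deviation. ✓
  Low-quality: plain interior gives 25 − 0 = 25; elaborate interior gives 42 − 25 = 17. No deviation. ✓
Both hold — the high-quality type sends elaborate interior.

elaborate interior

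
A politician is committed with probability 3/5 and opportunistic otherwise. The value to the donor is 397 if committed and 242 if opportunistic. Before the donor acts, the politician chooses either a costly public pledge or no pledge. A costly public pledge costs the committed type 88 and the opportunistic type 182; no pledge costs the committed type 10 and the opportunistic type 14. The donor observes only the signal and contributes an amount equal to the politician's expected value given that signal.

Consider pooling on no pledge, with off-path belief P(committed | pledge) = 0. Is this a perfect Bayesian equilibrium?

On the equilibrium path (no pledge) the donor holds the prior 3/5 and pays 3/5·397 + 2/5·242 = 335. Off-path (pledge) belief 0 gives 0·397 + 1·242 = 242.
Committed: no pledge gives 335 − 10 = 325; pledge gives 242 − 88 = 154. Stays. ✓
Opportunistic: no pledge gives 335 − 14 = 321; pledge gives 242 − 182 = 60. Stays. ✓
Beliefs are Bayes-consistent on-path and both types best-respond.

Yes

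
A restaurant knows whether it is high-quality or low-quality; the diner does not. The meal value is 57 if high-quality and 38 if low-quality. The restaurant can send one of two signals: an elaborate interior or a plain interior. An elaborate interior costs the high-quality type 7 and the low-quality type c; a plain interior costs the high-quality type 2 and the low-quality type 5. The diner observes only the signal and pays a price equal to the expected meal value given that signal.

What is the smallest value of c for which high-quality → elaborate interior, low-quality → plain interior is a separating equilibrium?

24

Under separation: elaborate interior → high-quality (pays 57); plain interior → low-quality (pays 38).
High-quality: 57 − 7 = 50 ≥ 38 − 2 = 36. Holds regardless of c. ✓
Low-quality: 38 − 5 ≥ 57 − c, so c ≥ 57 − 33 = 24.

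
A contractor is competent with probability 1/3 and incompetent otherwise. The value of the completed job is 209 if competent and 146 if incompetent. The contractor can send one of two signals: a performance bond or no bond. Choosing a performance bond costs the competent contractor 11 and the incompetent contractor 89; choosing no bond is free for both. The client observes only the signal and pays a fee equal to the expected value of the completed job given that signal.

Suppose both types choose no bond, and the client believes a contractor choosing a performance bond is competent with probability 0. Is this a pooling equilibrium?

Yes

On the equilibrium path (no bond) the client holds the prior 1/3 and pays 1/3·209 + 2/3·146 = 167. Off-path (bond) belief 0 gives 0·209 + 1·146 = 146.
Competent: no bond gives 167 − 0 = 167; bond gives 146 − 11 = 135. Stays. ✓
Incompetent: no bond gives 167 − 0 = 167; bond gives 146 − 89 = 57. Stays. ✓
Beliefs are Bayes-consistent on-path and both types best-respond.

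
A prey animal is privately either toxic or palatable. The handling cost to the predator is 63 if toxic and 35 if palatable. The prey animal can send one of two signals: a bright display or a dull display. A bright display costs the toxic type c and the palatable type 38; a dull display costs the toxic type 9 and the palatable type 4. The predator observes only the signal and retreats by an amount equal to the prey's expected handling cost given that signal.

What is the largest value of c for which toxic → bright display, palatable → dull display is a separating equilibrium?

Under separation: bright display → toxic (pays 63); dull display → palatable (pays 35).
Palatable: 35 − 4 = 31 ≥ 63 − 38 = 25. Holds regardless of c. ✓
Toxic: 63 − c ≥ 35 − 9, so c ≤ 63 − 26 = 37.

37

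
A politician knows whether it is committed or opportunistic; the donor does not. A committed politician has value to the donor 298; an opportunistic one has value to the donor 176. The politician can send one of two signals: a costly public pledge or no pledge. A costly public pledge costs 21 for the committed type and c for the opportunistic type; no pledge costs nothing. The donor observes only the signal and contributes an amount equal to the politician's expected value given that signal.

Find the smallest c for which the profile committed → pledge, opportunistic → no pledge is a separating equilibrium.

Under separation: pledge → committed (pays 298); no pledge → opportunistic (pays 176).
Committed: 298 − 21 = 277 ≥ 176 − 0 = 176. Holds regardless of c. ✓
Opportunistic: 176 − 0 ≥ 298 − c, so c ≥ 298 − 176 = 122.

122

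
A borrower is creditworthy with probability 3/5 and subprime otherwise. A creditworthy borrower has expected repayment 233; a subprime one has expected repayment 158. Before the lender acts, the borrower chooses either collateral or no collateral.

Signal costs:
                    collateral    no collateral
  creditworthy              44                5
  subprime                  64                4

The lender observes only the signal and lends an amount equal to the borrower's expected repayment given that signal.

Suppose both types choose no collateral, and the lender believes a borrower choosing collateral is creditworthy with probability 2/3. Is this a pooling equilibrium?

At the pooled signal (no collateral) the lender holds the prior 3/5 and pays 3/5·233 + 2/5·158 = 203. Off-path (collateral) belief 2/3 gives 2/3·233 + 1/3·158 = 208.
Creditworthy: no collateral gives 203 − 5 = 198; collateral gives 208 − 44 = 164. Stays. ✓
Subprime: no collateral gives 203 − 4 = 199; collateral gives 208 − 64 = 144. Stays. ✓

Yes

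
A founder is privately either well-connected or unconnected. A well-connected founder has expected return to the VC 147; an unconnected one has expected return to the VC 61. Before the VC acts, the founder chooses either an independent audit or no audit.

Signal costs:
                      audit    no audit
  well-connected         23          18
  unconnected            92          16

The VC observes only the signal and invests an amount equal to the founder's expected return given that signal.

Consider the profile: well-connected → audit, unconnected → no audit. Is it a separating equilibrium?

If types separate, audit earns payment 147 and no audit earns 61.
Well-connected: audit gives 147 − 23 = 124; no audit gives 61 − 18 = 43. No deviation. ✓
Unconnected: no audit gives 61 − 16 = 45; audit gives 147 − 92 = 55. Would deviate. ✗

No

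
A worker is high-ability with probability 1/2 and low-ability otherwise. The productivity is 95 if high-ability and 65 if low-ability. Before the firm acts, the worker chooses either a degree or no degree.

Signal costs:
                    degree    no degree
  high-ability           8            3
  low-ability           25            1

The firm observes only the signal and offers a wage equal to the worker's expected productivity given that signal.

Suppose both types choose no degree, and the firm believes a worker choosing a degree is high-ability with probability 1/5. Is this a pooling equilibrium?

Yes

At the pooled signal (no degree) the firm holds the prior 1/2 and pays 1/2·95 + 1/2·65 = 80. Off-path (degree) belief 1/5 gives 1/5·95 + 4/5·65 = 71.
High-ability: no degree gives 80 − 3 = 77; degree gives 71 − 8 = 63. Stays. ✓
Low-ability: no degree gives 80 − 1 = 79; degree gives 71 − 25 = 46. Stays. ✓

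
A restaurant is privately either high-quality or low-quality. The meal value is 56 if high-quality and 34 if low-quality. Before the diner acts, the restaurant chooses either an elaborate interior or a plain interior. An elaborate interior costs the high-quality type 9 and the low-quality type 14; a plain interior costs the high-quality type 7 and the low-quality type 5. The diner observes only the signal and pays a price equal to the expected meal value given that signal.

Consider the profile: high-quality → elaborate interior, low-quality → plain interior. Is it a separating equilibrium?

If types separate, elaborate interior earns payment 56 and plain interior earns 34.
High-quality: elaborate interior gives 56 − 9 = 47; plain interior gives 34 − 7 = 27. No deviation. ✓
Low-quality: plain interior gives 34 − 5 = 29; elaborate interior gives 56 − 14 = 42. Would deviate. ✗

No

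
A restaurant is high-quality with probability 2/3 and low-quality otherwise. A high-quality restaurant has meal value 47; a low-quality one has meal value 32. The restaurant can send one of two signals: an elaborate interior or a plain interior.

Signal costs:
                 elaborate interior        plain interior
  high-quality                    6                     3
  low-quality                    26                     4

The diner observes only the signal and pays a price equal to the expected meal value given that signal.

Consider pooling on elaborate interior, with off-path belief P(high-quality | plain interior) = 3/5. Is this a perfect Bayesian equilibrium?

No

On the equilibrium path (elaborate interior) the diner holds the prior 2/3 and pays 2/3·47 + 1/3·32 = 42. Off-path (plain interior) belief 3/5 gives 3/5·47 + 2/5·32 = 41.
High-quality: elaborate interior gives 42 − 6 = 36; plain interior gives 41 − 3 = 38. Deviates. ✗
Low-quality: elaborate interior gives 42 − 26 = 16; plain interior gives 41 − 4 = 37. Deviates. ✗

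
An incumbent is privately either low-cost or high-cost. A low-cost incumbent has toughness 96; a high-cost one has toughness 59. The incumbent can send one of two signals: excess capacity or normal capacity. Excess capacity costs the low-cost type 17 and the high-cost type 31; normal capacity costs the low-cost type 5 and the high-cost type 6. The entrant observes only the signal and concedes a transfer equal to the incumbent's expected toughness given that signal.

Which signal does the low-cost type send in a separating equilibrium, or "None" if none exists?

Try low-cost → excess capacity, high-cost → normal capacity:
  Under separation the entrant infers type exactly: excess capacity → low-cost (pays 96), normal capacity → high-cost (pays 59).
  Low-cost: excess capacity gives 96 − 17 = 79; normal capacity gives 59 − 5 = 54. No deviation. ✓
  High-cost: normal capacity gives 59 − 6 = 53; excess capacity gives 96 − 31 = 65. Would deviate. ✗
Try low-cost → normal capacity, high-cost → excess capacity:
  Under separation the entrant infers type exactly: normal capacity → low-cost (pays 96), excess capacity → high-cost (pays 59).
  Low-cost: normal capacity gives 96 − 5 = 91; excess capacity gives 59 − 17 = 42. No deviation. ✓
  High-cost: excess capacity gives 59 − 31 = 28; normal capacity gives 96 − 6 = 90. Would deviate. ✗
Neither assignment is incentive-compatible.

None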